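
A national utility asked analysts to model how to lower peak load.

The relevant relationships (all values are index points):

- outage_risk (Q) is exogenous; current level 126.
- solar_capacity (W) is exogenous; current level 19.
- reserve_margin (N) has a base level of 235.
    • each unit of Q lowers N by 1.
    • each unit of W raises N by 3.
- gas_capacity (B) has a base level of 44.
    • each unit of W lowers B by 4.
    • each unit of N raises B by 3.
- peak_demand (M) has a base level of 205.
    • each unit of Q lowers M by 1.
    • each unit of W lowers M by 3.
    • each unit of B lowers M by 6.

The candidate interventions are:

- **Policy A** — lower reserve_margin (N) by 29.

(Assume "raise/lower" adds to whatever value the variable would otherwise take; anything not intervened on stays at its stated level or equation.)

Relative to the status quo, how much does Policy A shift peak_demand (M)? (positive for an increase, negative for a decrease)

522

Baseline:
  Q = 126
  W = 19
  N = 235 − 126 + 3·19 = 166
  B = 44 − 4·19 + 3·166 = 466
  M = 205 − 126 − 3·19 − 6·466 = -2774
Policy A (N − 29):
  Q = 126
  W = 19
  N = 235 − 126 + 3·19 (−29 from intervention) = 137
  B = 44 − 4·19 + 3·137 = 379
  M = 205 − 126 − 3·19 − 6·379 = -2252
Change in M: -2252 − (-2774) = 522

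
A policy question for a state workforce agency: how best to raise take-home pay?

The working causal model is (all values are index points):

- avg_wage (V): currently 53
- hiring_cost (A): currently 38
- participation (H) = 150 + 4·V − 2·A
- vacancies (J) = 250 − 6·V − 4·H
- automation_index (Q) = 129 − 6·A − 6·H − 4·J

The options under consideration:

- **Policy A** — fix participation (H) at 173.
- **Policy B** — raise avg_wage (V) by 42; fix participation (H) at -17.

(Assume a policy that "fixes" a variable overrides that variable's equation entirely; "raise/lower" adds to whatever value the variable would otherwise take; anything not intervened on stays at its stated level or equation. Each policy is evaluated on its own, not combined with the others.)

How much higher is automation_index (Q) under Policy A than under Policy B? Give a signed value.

Policy A (H := 173):
  V = 53
  A = 38
  H = 173
  J = 250 − 6·53 − 4·173 = -760
  Q = 129 − 6·38 − 6·173 − 4·(-760) = 1903
Policy B (V + 42, H := -17):
  V = 53 + 42 = 95
  A = 38
  H = -17
  J = 250 − 6·95 − 4·(-17) = -252
  Q = 129 − 6·38 − 6·(-17) − 4·(-252) = 1011
Q: 1903 − 1011 = 892

892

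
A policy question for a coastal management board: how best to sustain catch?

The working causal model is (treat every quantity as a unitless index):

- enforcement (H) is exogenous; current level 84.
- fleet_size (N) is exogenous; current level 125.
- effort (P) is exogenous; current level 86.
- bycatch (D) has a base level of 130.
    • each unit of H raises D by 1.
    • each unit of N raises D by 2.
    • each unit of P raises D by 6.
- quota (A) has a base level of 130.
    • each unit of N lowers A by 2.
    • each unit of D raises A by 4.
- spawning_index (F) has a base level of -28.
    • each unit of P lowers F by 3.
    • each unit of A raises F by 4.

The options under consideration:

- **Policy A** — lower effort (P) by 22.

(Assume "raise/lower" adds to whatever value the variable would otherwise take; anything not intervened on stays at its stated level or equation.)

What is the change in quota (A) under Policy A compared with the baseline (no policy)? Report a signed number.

-528

Baseline:
  H = 84
  N = 125
  P = 86
  D = 130 + 84 + 2·125 + 6·86 = 980
  A = 130 − 2·125 + 4·980 = 3800
Policy A (P − 22):
  H = 84
  N = 125
  P = 86 − 22 = 64
  D = 130 + 84 + 2·125 + 6·64 = 848
  A = 130 − 2·125 + 4·848 = 3272
Change in A: 3272 − 3800 = -528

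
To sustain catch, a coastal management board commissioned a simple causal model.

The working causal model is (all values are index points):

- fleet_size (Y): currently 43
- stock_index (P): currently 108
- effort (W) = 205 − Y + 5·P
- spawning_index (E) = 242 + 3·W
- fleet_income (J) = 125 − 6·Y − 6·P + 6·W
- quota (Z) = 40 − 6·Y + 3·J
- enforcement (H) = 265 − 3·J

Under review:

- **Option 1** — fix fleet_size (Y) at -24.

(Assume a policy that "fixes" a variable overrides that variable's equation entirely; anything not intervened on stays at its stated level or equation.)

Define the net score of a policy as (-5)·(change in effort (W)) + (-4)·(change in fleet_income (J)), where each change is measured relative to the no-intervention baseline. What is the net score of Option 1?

Baseline:
  Y = 43
  P = 108
  W = 205 − 43 + 5·108 = 702
  J = 125 − 6·43 − 6·108 + 6·702 = 3431
Option 1 (Y := -24):
  Y = -24
  P = 108
  W = 205 − (-24) + 5·108 = 769
  J = 125 − 6·(-24) − 6·108 + 6·769 = 4235
ΔW = 769 − 702 = 67; ΔJ = 4235 − 3431 = 804
Score = (-5)·67 + (-4)·804 = -3551

-3551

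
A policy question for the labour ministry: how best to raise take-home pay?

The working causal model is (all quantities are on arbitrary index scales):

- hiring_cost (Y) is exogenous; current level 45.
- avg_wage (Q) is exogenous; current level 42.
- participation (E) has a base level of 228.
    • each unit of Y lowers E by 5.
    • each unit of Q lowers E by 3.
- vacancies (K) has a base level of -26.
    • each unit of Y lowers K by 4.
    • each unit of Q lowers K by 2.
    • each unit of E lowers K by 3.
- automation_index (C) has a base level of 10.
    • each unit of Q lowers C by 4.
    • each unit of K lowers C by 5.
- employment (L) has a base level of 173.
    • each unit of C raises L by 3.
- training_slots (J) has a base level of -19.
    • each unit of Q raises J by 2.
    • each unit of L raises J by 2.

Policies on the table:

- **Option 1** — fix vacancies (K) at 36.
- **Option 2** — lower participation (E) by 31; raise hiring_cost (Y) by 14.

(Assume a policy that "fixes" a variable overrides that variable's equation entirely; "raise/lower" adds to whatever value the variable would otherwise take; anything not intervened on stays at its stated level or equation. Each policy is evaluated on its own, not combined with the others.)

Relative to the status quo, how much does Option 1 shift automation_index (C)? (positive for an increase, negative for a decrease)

215

Baseline:
  Y = 45
  Q = 42
  E = 228 − 5·45 − 3·42 = -123
  K = -26 − 4·45 − 2·42 − 3·(-123) = 79
  C = 10 − 4·42 − 5·79 = -553
Option 1 (K := 36):
  Y = 45
  Q = 42
  E = 228 − 5·45 − 3·42 = -123
  K = 36
  C = 10 − 4·42 − 5·36 = -338
Change in C: -338 − (-553) = 215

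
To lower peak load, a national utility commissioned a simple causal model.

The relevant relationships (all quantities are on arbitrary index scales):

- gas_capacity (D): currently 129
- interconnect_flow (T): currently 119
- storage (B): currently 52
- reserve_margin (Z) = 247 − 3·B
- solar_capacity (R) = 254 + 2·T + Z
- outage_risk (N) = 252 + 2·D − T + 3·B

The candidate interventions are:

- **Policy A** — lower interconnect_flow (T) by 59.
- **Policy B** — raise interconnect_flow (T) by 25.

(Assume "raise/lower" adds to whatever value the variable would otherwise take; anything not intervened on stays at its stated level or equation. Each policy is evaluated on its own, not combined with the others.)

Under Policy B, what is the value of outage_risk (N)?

Policy B (T + 25):
  D = 129
  T = 119 + 25 = 144
  B = 52
  N = 252 + 2·129 − 144 + 3·52 = 522

522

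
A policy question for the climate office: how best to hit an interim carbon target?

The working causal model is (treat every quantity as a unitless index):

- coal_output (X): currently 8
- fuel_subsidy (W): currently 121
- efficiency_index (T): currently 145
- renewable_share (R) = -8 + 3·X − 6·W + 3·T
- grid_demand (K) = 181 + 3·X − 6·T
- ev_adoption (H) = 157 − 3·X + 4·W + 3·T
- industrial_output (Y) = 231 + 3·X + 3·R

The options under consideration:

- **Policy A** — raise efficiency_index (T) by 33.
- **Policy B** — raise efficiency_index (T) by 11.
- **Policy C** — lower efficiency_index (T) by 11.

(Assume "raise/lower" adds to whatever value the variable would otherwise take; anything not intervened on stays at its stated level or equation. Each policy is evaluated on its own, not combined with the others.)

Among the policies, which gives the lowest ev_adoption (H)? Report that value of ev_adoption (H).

1019

Policy A (T + 33):
  X = 8
  W = 121
  T = 145 + 33 = 178
  H = 157 − 3·8 + 4·121 + 3·178 = 1151
Policy B (T + 11):
  X = 8
  W = 121
  T = 145 + 11 = 156
  H = 157 − 3·8 + 4·121 + 3·156 = 1085
Policy C (T − 11):
  X = 8
  W = 121
  T = 145 − 11 = 134
  H = 157 − 3·8 + 4·121 + 3·134 = 1019
Comparing — Policy A: H=1151, Policy B: H=1085, Policy C: H=1019. Lowest is 1019 (Policy C).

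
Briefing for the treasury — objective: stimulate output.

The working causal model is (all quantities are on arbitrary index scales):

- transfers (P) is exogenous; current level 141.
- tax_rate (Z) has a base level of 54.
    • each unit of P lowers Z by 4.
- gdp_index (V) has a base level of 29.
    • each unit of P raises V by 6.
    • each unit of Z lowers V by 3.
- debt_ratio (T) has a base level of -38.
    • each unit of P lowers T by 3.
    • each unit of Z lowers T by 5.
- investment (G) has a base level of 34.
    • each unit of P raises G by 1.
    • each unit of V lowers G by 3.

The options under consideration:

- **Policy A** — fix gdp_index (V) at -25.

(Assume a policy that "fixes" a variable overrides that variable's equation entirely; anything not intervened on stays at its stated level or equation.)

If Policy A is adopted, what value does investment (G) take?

Policy A (V := -25):
  P = 141
  Z = 54 − 4·141 = -510
  V = -25
  G = 34 + 141 − 3·(-25) = 250

250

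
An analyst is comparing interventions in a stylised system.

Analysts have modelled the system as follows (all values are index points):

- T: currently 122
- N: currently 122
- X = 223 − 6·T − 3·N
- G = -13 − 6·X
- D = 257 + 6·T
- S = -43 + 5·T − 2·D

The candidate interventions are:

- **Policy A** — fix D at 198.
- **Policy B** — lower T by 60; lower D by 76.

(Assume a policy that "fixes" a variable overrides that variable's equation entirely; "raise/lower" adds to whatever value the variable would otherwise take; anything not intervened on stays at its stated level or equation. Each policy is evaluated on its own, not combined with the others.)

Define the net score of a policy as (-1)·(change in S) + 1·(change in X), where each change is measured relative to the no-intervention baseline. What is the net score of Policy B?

-212

Baseline:
  T = 122
  N = 122
  X = 223 − 6·122 − 3·122 = -875
  D = 257 + 6·122 = 989
  S = -43 + 5·122 − 2·989 = -1411
Policy B (T − 60, D − 76):
  T = 122 − 60 = 62
  N = 122
  X = 223 − 6·62 − 3·122 = -515
  D = 257 + 6·62 (−76 from intervention) = 553
  S = -43 + 5·62 − 2·553 = -839
ΔS = -839 − (-1411) = 572; ΔX = -515 − (-875) = 360
Score = (-1)·572 + 1·360 = -212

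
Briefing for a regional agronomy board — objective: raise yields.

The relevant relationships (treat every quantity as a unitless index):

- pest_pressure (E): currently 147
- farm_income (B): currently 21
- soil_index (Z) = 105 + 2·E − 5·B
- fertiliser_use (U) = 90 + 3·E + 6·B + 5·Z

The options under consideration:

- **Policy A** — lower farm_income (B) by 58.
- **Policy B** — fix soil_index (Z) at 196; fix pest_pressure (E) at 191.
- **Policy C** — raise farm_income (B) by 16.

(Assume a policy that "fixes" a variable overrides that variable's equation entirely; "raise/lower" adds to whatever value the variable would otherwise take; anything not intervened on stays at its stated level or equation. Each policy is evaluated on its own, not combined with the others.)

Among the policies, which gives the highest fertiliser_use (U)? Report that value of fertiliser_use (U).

3229

Policy A (B − 58):
  E = 147
  B = 21 − 58 = -37
  Z = 105 + 2·147 − 5·(-37) = 584
  U = 90 + 3·147 + 6·(-37) + 5·584 = 3229
Policy B (Z := 196, E := 191):
  E = 191
  B = 21
  Z = 196
  U = 90 + 3·191 + 6·21 + 5·196 = 1769
Policy C (B + 16):
  E = 147
  B = 21 + 16 = 37
  Z = 105 + 2·147 − 5·37 = 214
  U = 90 + 3·147 + 6·37 + 5·214 = 1823
Comparing — Policy A: U=3229, Policy B: U=1769, Policy C: U=1823. Highest is 3229 (Policy A).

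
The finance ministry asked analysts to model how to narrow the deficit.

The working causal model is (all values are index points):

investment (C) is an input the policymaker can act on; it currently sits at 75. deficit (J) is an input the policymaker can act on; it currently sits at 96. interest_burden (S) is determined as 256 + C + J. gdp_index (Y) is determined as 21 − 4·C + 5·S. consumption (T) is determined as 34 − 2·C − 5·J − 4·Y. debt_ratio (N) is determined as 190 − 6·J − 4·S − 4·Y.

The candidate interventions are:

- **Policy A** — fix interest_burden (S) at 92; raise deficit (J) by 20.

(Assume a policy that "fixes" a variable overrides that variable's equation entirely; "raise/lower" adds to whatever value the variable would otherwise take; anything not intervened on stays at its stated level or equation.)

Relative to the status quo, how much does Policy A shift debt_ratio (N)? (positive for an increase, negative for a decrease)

Baseline:
  C = 75
  J = 96
  S = 256 + 75 + 96 = 427
  Y = 21 − 4·75 + 5·427 = 1856
  N = 190 − 6·96 − 4·427 − 4·1856 = -9518
Policy A (S := 92, J + 20):
  C = 75
  J = 96 + 20 = 116
  S = 92
  Y = 21 − 4·75 + 5·92 = 181
  N = 190 − 6·116 − 4·92 − 4·181 = -1598
Change in N: -1598 − (-9518) = 7920

7920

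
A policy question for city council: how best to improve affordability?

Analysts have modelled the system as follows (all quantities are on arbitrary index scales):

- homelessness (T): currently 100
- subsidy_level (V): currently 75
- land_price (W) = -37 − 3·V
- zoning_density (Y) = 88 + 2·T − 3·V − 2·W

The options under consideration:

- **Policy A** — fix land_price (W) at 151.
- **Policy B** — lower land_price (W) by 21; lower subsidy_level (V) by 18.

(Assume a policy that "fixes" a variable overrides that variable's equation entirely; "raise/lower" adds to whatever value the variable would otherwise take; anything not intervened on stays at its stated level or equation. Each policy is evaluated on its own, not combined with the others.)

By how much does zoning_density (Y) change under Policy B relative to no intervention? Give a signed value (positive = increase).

-12

Baseline:
  T = 100
  V = 75
  W = -37 − 3·75 = -262
  Y = 88 + 2·100 − 3·75 − 2·(-262) = 587
Policy B (W − 21, V − 18):
  T = 100
  V = 75 − 18 = 57
  W = -37 − 3·57 (−21 from intervention) = -229
  Y = 88 + 2·100 − 3·57 − 2·(-229) = 575
Change in Y: 575 − 587 = -12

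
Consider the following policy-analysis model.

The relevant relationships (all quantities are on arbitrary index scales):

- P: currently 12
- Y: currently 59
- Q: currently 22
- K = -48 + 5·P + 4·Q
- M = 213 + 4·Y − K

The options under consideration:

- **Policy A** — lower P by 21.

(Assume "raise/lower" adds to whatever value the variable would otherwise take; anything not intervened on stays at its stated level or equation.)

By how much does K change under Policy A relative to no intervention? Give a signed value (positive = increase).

-105

Baseline:
  P = 12
  Q = 22
  K = -48 + 5·12 + 4·22 = 100
Policy A (P − 21):
  P = 12 − 21 = -9
  Q = 22
  K = -48 + 5·(-9) + 4·22 = -5
Change in K: -5 − 100 = -105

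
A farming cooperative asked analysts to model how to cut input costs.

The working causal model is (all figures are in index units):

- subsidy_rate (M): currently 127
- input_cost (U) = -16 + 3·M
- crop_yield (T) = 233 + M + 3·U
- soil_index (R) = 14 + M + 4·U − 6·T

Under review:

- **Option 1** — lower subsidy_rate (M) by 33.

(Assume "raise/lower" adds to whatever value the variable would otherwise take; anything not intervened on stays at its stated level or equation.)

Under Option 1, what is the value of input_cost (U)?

266

Option 1 (M − 33):
  M = 127 − 33 = 94
  U = -16 + 3·94 = 266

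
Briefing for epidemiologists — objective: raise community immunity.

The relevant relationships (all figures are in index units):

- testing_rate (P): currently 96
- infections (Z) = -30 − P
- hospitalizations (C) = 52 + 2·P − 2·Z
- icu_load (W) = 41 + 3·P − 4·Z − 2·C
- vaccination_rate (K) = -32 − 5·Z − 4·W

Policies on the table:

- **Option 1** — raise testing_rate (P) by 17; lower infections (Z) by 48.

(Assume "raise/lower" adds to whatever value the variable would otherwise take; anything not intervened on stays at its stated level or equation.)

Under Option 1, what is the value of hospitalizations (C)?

Option 1 (P + 17, Z − 48):
  P = 96 + 17 = 113
  Z = -30 − 113 (−48 from intervention) = -191
  C = 52 + 2·113 − 2·(-191) = 660

660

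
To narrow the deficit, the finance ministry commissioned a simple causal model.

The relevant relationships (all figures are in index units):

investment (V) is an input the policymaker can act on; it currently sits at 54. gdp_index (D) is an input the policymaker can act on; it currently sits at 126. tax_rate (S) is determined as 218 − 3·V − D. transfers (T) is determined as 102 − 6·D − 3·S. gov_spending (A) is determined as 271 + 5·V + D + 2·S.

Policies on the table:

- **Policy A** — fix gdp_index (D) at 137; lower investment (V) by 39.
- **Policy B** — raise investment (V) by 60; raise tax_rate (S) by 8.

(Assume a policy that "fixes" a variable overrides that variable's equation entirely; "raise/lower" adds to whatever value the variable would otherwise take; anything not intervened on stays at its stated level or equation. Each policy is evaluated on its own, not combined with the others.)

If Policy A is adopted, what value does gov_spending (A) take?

Policy A (D := 137, V − 39):
  V = 54 − 39 = 15
  D = 137
  S = 218 − 3·15 − 137 = 36
  A = 271 + 5·15 + 137 + 2·36 = 555

555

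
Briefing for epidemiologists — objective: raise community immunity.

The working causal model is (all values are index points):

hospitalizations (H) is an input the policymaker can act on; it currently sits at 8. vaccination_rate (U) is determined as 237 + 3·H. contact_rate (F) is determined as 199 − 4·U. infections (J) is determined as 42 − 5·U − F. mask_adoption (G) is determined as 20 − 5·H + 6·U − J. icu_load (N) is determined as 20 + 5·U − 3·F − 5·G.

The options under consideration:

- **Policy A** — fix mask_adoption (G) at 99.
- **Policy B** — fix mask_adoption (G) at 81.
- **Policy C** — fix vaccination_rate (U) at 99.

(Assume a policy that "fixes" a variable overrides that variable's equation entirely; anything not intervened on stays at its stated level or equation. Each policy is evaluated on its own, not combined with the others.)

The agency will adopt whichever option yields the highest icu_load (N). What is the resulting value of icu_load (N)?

Policy A (G := 99):
  H = 8
  U = 237 + 3·8 = 261
  F = 199 − 4·261 = -845
  J = 42 − 5·261 − (-845) = -418
  G = 99
  N = 20 + 5·261 − 3·(-845) − 5·99 = 3365
Policy B (G := 81):
  H = 8
  U = 237 + 3·8 = 261
  F = 199 − 4·261 = -845
  J = 42 − 5·261 − (-845) = -418
  G = 81
  N = 20 + 5·261 − 3·(-845) − 5·81 = 3455
Policy C (U := 99):
  H = 8
  U = 99
  F = 199 − 4·99 = -197
  J = 42 − 5·99 − (-197) = -256
  G = 20 − 5·8 + 6·99 − (-256) = 830
  N = 20 + 5·99 − 3·(-197) − 5·830 = -3044
Comparing — Policy A: N=3365, Policy B: N=3455, Policy C: N=-3044. Highest is 3455 (Policy B).

3455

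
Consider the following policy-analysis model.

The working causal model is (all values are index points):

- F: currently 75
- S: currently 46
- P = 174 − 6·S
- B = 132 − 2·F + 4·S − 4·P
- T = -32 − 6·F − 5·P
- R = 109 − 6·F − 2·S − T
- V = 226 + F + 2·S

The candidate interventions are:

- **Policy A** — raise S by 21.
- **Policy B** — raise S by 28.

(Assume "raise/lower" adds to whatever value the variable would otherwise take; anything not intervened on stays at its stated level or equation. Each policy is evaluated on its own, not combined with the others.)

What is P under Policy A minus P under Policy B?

Policy A (S + 21):
  S = 46 + 21 = 67
  P = 174 − 6·67 = -228
Policy B (S + 28):
  S = 46 + 28 = 74
  P = 174 − 6·74 = -270
P: -228 − (-270) = 42

42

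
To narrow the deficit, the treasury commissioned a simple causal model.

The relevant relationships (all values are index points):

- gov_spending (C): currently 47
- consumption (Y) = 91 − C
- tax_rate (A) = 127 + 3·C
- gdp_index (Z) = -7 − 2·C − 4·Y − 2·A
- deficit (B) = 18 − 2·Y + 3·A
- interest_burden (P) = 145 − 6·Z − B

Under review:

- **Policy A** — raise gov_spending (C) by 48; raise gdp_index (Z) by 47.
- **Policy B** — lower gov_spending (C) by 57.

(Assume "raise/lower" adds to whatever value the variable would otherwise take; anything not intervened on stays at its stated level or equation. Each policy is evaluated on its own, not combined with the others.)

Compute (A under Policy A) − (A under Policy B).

Policy A (C + 48, Z + 47):
  C = 47 + 48 = 95
  A = 127 + 3·95 = 412
Policy B (C − 57):
  C = 47 − 57 = -10
  A = 127 + 3·(-10) = 97
A: 412 − 97 = 315

315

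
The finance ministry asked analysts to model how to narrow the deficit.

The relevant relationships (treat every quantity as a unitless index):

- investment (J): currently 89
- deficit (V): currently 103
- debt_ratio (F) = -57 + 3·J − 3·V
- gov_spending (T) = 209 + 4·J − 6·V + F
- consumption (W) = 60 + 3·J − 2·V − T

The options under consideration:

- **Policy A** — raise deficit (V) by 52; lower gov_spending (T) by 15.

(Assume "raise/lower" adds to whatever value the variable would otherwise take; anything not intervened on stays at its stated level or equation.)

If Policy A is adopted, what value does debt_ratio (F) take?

Policy A (V + 52, T − 15):
  J = 89
  V = 103 + 52 = 155
  F = -57 + 3·89 − 3·155 = -255

-255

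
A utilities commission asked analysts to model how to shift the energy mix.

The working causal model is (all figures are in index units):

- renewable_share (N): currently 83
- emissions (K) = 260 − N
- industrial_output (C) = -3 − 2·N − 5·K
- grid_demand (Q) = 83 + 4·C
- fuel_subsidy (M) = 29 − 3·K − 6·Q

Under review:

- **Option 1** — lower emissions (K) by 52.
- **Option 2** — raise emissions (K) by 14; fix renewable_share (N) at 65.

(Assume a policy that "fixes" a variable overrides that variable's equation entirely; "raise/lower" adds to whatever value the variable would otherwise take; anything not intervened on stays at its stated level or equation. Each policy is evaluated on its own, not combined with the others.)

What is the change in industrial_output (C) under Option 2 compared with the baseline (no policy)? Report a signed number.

-124

Baseline:
  N = 83
  K = 260 − 83 = 177
  C = -3 − 2·83 − 5·177 = -1054
Option 2 (K + 14, N := 65):
  N = 65
  K = 260 − 65 (+14 from intervention) = 209
  C = -3 − 2·65 − 5·209 = -1178
Change in C: -1178 − (-1054) = -124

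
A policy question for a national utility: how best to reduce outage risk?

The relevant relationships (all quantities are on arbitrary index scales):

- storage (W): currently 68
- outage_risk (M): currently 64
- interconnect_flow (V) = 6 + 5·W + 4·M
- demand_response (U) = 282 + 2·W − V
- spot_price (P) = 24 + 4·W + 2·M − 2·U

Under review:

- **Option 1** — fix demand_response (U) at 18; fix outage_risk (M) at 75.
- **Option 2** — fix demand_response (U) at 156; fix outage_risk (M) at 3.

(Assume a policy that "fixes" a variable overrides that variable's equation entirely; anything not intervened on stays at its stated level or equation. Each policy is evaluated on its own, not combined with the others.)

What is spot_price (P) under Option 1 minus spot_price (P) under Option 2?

Option 1 (U := 18, M := 75):
  W = 68
  M = 75
  V = 6 + 5·68 + 4·75 = 646
  U = 18
  P = 24 + 4·68 + 2·75 − 2·18 = 410
Option 2 (U := 156, M := 3):
  W = 68
  M = 3
  V = 6 + 5·68 + 4·3 = 358
  U = 156
  P = 24 + 4·68 + 2·3 − 2·156 = -10
P: 410 − (-10) = 420

420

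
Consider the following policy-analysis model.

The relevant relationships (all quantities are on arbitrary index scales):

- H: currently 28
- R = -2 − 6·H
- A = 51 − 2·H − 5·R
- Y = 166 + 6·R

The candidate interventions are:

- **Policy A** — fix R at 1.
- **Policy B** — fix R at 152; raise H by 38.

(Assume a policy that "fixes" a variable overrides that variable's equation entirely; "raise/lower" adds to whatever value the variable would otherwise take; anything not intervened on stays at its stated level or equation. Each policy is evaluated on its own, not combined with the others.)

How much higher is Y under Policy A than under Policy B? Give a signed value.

Policy A (R := 1):
  H = 28
  R = 1
  Y = 166 + 6·1 = 172
Policy B (R := 152, H + 38):
  H = 28 + 38 = 66
  R = 152
  Y = 166 + 6·152 = 1078
Y: 172 − 1078 = -906

-906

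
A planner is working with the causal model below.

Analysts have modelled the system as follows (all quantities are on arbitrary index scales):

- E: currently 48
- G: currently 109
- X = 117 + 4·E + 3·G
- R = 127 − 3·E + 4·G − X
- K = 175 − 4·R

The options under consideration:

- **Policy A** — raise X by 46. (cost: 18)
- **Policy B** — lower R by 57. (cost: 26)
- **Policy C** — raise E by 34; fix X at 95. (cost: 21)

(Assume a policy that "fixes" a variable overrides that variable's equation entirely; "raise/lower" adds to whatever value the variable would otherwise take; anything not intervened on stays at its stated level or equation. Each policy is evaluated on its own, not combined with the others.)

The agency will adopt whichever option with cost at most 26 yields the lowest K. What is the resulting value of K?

-713

Policy A (X + 46):
  E = 48
  G = 109
  X = 117 + 4·48 + 3·109 (+46 from intervention) = 682
  R = 127 − 3·48 + 4·109 − 682 = -263
  K = 175 − 4·(-263) = 1227
Policy B (R − 57):
  E = 48
  G = 109
  X = 117 + 4·48 + 3·109 = 636
  R = 127 − 3·48 + 4·109 − 636 (−57 from intervention) = -274
  K = 175 − 4·(-274) = 1271
Policy C (E + 34, X := 95):
  E = 48 + 34 = 82
  G = 109
  X = 95
  R = 127 − 3·82 + 4·109 − 95 = 222
  K = 175 − 4·222 = -713
Comparing — Policy A: K=1227, Policy B: K=1271, Policy C: K=-713. Lowest is -713 (Policy C).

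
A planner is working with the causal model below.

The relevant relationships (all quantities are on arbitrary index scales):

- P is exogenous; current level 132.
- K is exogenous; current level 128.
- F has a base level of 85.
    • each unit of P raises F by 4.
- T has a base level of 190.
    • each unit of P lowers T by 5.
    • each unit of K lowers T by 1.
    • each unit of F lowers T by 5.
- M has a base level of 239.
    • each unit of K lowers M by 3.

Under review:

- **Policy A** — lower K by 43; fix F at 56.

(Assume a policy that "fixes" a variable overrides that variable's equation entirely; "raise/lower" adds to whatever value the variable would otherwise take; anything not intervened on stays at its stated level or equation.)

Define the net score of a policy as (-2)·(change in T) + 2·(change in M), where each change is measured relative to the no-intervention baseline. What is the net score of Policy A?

-5398

Baseline:
  P = 132
  K = 128
  F = 85 + 4·132 = 613
  T = 190 − 5·132 − 128 − 5·613 = -3663
  M = 239 − 3·128 = -145
Policy A (K − 43, F := 56):
  P = 132
  K = 128 − 43 = 85
  F = 56
  T = 190 − 5·132 − 85 − 5·56 = -835
  M = 239 − 3·85 = -16
ΔT = -835 − (-3663) = 2828; ΔM = -16 − (-145) = 129
Score = (-2)·2828 + 2·129 = -5398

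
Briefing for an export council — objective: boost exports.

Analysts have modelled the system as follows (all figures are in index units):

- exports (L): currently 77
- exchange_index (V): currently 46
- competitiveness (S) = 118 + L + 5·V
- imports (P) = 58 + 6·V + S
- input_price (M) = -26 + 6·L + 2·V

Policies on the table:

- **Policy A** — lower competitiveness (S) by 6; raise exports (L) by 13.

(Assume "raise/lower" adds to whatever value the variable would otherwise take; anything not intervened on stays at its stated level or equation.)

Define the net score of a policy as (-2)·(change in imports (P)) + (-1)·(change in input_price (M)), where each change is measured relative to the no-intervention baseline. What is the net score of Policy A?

Baseline:
  L = 77
  V = 46
  S = 118 + 77 + 5·46 = 425
  P = 58 + 6·46 + 425 = 759
  M = -26 + 6·77 + 2·46 = 528
Policy A (S − 6, L + 13):
  L = 77 + 13 = 90
  V = 46
  S = 118 + 90 + 5·46 (−6 from intervention) = 432
  P = 58 + 6·46 + 432 = 766
  M = -26 + 6·90 + 2·46 = 606
ΔP = 766 − 759 = 7; ΔM = 606 − 528 = 78
Score = (-2)·7 + (-1)·78 = -92

-92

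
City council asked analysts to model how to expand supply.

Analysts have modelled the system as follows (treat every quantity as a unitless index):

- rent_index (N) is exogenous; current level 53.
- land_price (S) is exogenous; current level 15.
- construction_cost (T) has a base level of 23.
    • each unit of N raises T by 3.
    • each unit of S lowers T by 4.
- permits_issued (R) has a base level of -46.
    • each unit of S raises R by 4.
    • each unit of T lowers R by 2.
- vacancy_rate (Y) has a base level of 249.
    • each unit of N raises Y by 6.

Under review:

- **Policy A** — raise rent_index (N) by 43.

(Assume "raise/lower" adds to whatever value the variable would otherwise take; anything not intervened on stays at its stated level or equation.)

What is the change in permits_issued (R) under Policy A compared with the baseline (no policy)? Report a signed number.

Baseline:
  N = 53
  S = 15
  T = 23 + 3·53 − 4·15 = 122
  R = -46 + 4·15 − 2·122 = -230
Policy A (N + 43):
  N = 53 + 43 = 96
  S = 15
  T = 23 + 3·96 − 4·15 = 251
  R = -46 + 4·15 − 2·251 = -488
Change in R: -488 − (-230) = -258

-258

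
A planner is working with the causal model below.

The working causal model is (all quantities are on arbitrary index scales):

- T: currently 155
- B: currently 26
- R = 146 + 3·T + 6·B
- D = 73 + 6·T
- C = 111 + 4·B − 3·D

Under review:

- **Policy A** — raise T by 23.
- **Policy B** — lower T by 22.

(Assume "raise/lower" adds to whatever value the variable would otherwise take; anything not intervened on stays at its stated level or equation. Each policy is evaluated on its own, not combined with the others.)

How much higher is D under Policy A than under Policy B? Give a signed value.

Policy A (T + 23):
  T = 155 + 23 = 178
  D = 73 + 6·178 = 1141
Policy B (T − 22):
  T = 155 − 22 = 133
  D = 73 + 6·133 = 871
D: 1141 − 871 = 270

270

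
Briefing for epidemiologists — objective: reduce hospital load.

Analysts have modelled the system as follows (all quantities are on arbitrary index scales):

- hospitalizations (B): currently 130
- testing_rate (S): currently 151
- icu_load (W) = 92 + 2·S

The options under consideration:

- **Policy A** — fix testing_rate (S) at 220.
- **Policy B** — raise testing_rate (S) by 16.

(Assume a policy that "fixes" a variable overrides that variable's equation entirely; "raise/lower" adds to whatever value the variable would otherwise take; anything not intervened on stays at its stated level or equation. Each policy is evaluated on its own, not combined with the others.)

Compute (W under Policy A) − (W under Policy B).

Policy A (S := 220):
  S = 220
  W = 92 + 2·220 = 532
Policy B (S + 16):
  S = 151 + 16 = 167
  W = 92 + 2·167 = 426
W: 532 − 426 = 106

106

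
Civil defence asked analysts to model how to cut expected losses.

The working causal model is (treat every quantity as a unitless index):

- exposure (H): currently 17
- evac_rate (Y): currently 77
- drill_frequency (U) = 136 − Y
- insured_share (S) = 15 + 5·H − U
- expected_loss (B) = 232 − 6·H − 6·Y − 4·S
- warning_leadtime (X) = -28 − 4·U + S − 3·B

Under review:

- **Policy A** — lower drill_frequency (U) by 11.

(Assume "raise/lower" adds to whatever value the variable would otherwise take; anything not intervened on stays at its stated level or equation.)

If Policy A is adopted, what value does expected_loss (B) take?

-540

Policy A (U − 11):
  H = 17
  Y = 77
  U = 136 − 77 (−11 from intervention) = 48
  S = 15 + 5·17 − 48 = 52
  B = 232 − 6·17 − 6·77 − 4·52 = -540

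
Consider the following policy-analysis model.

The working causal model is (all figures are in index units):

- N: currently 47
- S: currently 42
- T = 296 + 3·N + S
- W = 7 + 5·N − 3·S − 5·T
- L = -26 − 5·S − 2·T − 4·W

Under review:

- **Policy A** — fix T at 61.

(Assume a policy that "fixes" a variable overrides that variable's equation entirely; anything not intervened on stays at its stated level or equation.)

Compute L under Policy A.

398

Policy A (T := 61):
  N = 47
  S = 42
  T = 61
  W = 7 + 5·47 − 3·42 − 5·61 = -189
  L = -26 − 5·42 − 2·61 − 4·(-189) = 398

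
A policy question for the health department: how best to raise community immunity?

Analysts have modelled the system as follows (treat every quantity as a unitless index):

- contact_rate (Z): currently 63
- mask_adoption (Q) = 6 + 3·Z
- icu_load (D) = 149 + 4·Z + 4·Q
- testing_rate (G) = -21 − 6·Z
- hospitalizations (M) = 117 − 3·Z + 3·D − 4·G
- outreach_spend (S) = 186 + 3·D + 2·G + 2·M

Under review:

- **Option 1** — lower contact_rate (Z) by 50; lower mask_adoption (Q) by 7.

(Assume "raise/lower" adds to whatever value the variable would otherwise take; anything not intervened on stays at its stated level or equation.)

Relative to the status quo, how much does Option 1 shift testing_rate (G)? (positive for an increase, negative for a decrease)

300

Baseline:
  Z = 63
  G = -21 − 6·63 = -399
Option 1 (Z − 50, Q − 7):
  Z = 63 − 50 = 13
  G = -21 − 6·13 = -99
Change in G: -99 − (-399) = 300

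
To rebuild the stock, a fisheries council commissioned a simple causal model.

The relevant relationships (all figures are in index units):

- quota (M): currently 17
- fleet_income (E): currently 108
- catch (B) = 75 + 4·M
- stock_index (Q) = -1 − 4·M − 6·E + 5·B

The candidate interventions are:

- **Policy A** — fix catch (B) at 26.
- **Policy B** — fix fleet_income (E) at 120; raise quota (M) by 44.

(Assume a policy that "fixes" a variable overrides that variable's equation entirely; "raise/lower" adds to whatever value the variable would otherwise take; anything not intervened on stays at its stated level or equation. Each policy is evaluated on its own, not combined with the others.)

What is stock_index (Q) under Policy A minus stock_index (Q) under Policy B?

-1217

Policy A (B := 26):
  M = 17
  E = 108
  B = 26
  Q = -1 − 4·17 − 6·108 + 5·26 = -587
Policy B (E := 120, M + 44):
  M = 17 + 44 = 61
  E = 120
  B = 75 + 4·61 = 319
  Q = -1 − 4·61 − 6·120 + 5·319 = 630
Q: -587 − 630 = -1217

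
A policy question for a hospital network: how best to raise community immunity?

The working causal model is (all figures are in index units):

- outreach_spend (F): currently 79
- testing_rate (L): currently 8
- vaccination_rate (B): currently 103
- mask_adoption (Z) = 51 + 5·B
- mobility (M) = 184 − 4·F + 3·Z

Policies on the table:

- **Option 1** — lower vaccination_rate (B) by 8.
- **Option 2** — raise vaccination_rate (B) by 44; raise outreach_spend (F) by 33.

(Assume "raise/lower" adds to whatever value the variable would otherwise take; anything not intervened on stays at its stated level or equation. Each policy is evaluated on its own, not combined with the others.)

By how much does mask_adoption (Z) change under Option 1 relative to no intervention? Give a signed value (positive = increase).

Baseline:
  B = 103
  Z = 51 + 5·103 = 566
Option 1 (B − 8):
  B = 103 − 8 = 95
  Z = 51 + 5·95 = 526
Change in Z: 526 − 566 = -40

-40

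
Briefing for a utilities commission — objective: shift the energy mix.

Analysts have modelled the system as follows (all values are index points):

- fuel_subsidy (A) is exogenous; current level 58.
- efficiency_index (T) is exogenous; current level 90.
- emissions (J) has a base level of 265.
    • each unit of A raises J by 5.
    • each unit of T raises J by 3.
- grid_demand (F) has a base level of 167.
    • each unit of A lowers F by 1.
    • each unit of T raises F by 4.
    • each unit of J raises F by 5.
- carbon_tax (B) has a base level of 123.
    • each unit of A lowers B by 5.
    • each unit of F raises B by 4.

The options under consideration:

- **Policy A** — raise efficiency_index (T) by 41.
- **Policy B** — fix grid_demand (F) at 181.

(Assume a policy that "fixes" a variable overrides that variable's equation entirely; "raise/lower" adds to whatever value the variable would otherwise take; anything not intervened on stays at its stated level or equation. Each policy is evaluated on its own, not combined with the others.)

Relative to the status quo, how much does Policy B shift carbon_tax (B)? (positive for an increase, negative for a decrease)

Baseline:
  A = 58
  T = 90
  J = 265 + 5·58 + 3·90 = 825
  F = 167 − 58 + 4·90 + 5·825 = 4594
  B = 123 − 5·58 + 4·4594 = 18209
Policy B (F := 181):
  A = 58
  T = 90
  J = 265 + 5·58 + 3·90 = 825
  F = 181
  B = 123 − 5·58 + 4·181 = 557
Change in B: 557 − 18209 = -17652

-17652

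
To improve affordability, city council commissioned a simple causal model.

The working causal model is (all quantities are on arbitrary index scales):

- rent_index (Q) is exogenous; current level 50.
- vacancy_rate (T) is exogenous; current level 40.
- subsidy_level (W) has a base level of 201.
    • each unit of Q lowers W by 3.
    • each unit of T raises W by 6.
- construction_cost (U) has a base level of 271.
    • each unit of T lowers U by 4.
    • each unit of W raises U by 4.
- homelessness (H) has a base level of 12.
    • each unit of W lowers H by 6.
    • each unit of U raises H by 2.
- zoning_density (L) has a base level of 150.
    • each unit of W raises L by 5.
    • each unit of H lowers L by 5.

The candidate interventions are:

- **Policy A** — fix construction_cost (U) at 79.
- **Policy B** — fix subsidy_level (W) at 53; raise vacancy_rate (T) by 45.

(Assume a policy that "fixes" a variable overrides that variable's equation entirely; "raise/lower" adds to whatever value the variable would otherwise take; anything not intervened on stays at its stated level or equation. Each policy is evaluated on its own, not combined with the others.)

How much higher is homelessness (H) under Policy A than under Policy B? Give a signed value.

Policy A (U := 79):
  Q = 50
  T = 40
  W = 201 − 3·50 + 6·40 = 291
  U = 79
  H = 12 − 6·291 + 2·79 = -1576
Policy B (W := 53, T + 45):
  Q = 50
  T = 40 + 45 = 85
  W = 53
  U = 271 − 4·85 + 4·53 = 143
  H = 12 − 6·53 + 2·143 = -20
H: -1576 − (-20) = -1556

-1556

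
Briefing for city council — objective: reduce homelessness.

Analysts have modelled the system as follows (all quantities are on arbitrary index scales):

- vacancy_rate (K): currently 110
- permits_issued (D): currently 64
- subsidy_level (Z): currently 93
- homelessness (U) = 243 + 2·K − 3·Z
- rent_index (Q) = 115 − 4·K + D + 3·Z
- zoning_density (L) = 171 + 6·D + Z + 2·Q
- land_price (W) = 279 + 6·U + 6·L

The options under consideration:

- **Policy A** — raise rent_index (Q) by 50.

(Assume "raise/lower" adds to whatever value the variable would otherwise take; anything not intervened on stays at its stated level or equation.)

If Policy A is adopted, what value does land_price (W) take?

Policy A (Q + 50):
  K = 110
  D = 64
  Z = 93
  U = 243 + 2·110 − 3·93 = 184
  Q = 115 − 4·110 + 64 + 3·93 (+50 from intervention) = 68
  L = 171 + 6·64 + 93 + 2·68 = 784
  W = 279 + 6·184 + 6·784 = 6087

6087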